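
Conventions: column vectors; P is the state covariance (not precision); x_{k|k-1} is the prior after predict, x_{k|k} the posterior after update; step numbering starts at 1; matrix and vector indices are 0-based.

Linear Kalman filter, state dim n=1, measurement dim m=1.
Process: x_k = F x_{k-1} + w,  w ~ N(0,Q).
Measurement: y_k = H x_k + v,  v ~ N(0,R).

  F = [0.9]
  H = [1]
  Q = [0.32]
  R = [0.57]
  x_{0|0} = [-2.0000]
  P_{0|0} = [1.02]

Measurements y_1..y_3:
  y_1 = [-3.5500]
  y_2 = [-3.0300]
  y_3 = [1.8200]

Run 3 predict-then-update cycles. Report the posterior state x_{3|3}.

step 1: x^-=[-1.8000]  P^-=[1.1462]  S=[1.7162]  K=[0.6679]  nu=[-1.7500]  x^+=[-2.9688]  P^+=[0.3807]
step 2: x^-=[-2.6719]  P^-=[0.6284]  S=[1.1984]  K=[0.5243]  nu=[-0.3581]  x^+=[-2.8597]  P^+=[0.2989]
step 3: x^-=[-2.5737]  P^-=[0.5621]  S=[1.1321]  K=[0.4965]  nu=[4.3937]  x^+=[-0.3922]  P^+=[0.2830]

x_post = [-0.3922]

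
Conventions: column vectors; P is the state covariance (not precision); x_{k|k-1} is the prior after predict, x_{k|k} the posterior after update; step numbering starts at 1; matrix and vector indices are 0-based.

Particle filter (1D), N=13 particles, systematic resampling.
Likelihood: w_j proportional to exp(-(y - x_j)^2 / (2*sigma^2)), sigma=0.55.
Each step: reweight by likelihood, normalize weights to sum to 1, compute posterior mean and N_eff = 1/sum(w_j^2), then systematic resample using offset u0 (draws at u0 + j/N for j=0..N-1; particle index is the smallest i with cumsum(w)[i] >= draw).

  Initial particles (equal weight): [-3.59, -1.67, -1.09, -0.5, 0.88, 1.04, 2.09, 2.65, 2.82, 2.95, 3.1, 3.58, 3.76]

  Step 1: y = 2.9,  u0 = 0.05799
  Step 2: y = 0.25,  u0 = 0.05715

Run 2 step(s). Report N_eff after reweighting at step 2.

N_eff = 1.1195

step 1: w=[0.0000, 0.0000, 0.0000, 0.0000, 0.0002, 0.0007, 0.0686, 0.1831, 0.2009, 0.2022, 0.1900, 0.0945, 0.0598]  mean=2.9447  Neff=5.9499  idx=[6, 7, 7, 8, 8, 8, 9, 9, 10, 10, 10, 11, 12]
step 2: w=[0.9447, 0.0187, 0.0187, 0.0046, 0.0046, 0.0046, 0.0015, 0.0015, 0.0004, 0.0004, 0.0004, 0.0000, 0.0000]  mean=2.1247  Neff=1.1195  idx=[0, 0, 0, 0, 0, 0, 0, 0, 0, 0, 0, 0, 2]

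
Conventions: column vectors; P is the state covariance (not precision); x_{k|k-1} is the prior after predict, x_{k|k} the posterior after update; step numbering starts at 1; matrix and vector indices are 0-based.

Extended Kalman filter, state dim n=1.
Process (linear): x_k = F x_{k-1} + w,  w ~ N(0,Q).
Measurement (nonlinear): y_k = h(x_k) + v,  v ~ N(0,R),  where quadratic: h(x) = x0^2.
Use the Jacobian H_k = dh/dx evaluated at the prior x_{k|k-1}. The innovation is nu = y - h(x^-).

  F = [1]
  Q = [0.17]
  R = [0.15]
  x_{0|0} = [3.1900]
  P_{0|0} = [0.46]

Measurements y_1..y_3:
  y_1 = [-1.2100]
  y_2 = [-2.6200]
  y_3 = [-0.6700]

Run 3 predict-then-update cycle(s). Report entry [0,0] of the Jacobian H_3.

H_jac[0,0] = -0.1172

step 1: x^-=[3.1900]  P^-=[0.6300]  H_jac=[6.3800]  S=[25.7938]  K=[0.1558]  nu=[-11.3861]  x^+=[1.4157]  P^+=[0.0037]
step 2: x^-=[1.4157]  P^-=[0.1737]  H_jac=[2.8314]  S=[1.5423]  K=[0.3188]  nu=[-4.6243]  x^+=[-0.0586]  P^+=[0.0169]
step 3: x^-=[-0.0586]  P^-=[0.1869]  H_jac=[-0.1172]  S=[0.1526]  K=[-0.1436]  nu=[-0.6734]  x^+=[0.0381]  P^+=[0.1837]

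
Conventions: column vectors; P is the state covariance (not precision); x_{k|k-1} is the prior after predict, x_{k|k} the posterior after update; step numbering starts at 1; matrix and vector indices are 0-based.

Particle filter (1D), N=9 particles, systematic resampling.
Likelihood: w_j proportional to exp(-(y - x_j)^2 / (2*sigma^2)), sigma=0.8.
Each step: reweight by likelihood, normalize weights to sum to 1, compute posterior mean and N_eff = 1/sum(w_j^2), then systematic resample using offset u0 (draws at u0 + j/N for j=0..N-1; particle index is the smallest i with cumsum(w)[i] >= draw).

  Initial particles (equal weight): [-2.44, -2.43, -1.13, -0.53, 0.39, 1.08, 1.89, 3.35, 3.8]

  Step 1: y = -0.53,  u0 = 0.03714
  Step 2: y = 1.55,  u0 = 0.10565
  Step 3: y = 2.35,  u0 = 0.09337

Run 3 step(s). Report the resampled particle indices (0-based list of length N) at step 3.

resampled_idx = [1, 2, 3, 4, 5, 6, 7, 7, 8]

step 1: w=[0.0229, 0.0235, 0.2983, 0.3951, 0.2040, 0.0522, 0.0041, 0.0000, 0.0000]  mean=-0.5159  Neff=3.4422  idx=[1, 2, 2, 3, 3, 3, 3, 4, 4]
step 2: w=[0.0000, 0.0043, 0.0043, 0.0404, 0.0404, 0.0404, 0.0404, 0.4148, 0.4148]  mean=0.2281  Neff=2.8511  idx=[5, 7, 7, 7, 7, 8, 8, 8, 8]
step 3: w=[0.0038, 0.1245, 0.1245, 0.1245, 0.1245, 0.1245, 0.1245, 0.1245, 0.1245]  mean=0.3865  Neff=8.0609  idx=[1, 2, 3, 4, 5, 6, 7, 7, 8]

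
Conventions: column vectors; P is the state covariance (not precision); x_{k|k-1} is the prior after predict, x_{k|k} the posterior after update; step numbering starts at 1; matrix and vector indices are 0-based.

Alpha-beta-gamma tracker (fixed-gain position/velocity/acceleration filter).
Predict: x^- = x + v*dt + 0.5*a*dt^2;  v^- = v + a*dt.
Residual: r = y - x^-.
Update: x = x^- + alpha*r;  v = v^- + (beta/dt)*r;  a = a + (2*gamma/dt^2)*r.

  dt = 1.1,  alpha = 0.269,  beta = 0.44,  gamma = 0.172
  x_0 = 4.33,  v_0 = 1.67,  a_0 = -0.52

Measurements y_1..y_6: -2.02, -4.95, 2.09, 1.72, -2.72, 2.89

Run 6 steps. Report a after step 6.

step 1: x_pred=5.8524  r=-7.8724  x^+=3.7347  v^+=-2.0510  a^+=-2.7581
step 2: x_pred=-0.1900  r=-4.7600  x^+=-1.4704  v^+=-6.9889  a^+=-4.1114
step 3: x_pred=-11.6456  r=13.7356  x^+=-7.9507  v^+=-6.0172  a^+=-0.2064
step 4: x_pred=-14.6944  r=16.4144  x^+=-10.2789  v^+=0.3216  a^+=4.4602
step 5: x_pred=-7.2268  r=4.5068  x^+=-6.0144  v^+=7.0305  a^+=5.7415
step 6: x_pred=5.1927  r=-2.3027  x^+=4.5733  v^+=12.4251  a^+=5.0868

a_post = 5.0868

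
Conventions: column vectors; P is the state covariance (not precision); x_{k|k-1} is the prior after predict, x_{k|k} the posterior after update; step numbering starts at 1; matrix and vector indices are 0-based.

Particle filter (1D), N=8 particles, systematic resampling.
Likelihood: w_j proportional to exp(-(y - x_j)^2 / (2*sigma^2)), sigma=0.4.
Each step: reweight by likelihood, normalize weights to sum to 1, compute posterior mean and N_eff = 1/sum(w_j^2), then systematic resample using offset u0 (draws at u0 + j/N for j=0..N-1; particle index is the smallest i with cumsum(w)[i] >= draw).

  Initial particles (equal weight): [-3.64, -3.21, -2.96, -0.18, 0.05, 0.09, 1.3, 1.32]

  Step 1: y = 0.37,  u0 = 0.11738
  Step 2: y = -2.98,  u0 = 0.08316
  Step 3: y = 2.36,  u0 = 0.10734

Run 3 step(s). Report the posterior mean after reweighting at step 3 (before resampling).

step 1: w=[0.0000, 0.0000, 0.0000, 0.1920, 0.3588, 0.3867, 0.0331, 0.0294]  mean=0.1001  Neff=3.1538  idx=[3, 4, 4, 4, 5, 5, 5, 7]
step 2: w=[0.9375, 0.0142, 0.0142, 0.0142, 0.0066, 0.0066, 0.0066, 0.0000]  mean=-0.1648  Neff=1.1367  idx=[0, 0, 0, 0, 0, 0, 0, 2]
step 3: w=[0.0252, 0.0252, 0.0252, 0.0252, 0.0252, 0.0252, 0.0252, 0.8235]  mean=0.0094  Neff=1.4651  idx=[4, 7, 7, 7, 7, 7, 7, 7]

post_mean = 0.0094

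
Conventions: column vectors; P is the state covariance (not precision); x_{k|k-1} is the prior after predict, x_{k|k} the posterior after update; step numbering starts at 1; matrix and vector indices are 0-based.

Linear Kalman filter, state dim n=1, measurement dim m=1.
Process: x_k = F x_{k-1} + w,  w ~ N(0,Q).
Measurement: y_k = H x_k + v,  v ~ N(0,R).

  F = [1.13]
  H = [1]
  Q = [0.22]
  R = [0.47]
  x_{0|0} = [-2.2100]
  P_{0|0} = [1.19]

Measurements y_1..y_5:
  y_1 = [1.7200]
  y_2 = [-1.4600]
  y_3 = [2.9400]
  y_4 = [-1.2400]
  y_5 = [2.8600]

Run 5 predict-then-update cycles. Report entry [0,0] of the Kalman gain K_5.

step 1: x^-=[-2.4973]  P^-=[1.7395]  S=[2.2095]  K=[0.7873]  nu=[4.2173]  x^+=[0.8229]  P^+=[0.3700]
step 2: x^-=[0.9299]  P^-=[0.6925]  S=[1.1625]  K=[0.5957]  nu=[-2.3899]  x^+=[-0.4938]  P^+=[0.2800]
step 3: x^-=[-0.5579]  P^-=[0.5775]  S=[1.0475]  K=[0.5513]  nu=[3.4979]  x^+=[1.3705]  P^+=[0.2591]
step 4: x^-=[1.5487]  P^-=[0.5509]  S=[1.0209]  K=[0.5396]  nu=[-2.7887]  x^+=[0.0439]  P^+=[0.2536]
step 5: x^-=[0.0496]  P^-=[0.5438]  S=[1.0138]  K=[0.5364]  nu=[2.8104]  x^+=[1.5571]  P^+=[0.2521]

K[0,0] = 0.5364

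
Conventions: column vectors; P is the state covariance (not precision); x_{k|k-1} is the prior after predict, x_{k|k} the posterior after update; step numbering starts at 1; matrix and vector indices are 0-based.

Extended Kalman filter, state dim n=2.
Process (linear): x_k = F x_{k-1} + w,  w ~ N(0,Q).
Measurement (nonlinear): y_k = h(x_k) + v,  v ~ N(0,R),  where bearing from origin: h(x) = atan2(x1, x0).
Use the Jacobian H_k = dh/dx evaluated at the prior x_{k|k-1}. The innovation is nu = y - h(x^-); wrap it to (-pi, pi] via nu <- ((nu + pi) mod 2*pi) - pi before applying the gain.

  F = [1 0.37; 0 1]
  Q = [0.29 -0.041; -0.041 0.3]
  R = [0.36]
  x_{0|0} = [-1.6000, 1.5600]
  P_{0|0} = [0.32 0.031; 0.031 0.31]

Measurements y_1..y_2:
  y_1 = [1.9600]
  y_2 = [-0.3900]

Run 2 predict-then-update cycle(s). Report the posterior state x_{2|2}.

x_post = [1.2872, 2.1613]

step 1: x^-=[-1.0228, 1.5600]  P^-=[0.6754 0.1047; 0.1047 0.6100]  H_jac=[-0.4483 -0.2939]  S=[0.5760]  K=[-0.5791; -0.3927]  nu=[-0.1911]  x^+=[-0.9121, 1.6351]  P^+=[0.4822 -0.0263; -0.0263 0.5211]
step 2: x^-=[-0.3072, 1.6351]  P^-=[0.8241 0.1255; 0.1255 0.8211]  H_jac=[-0.5907 -0.1110]  S=[0.6742]  K=[-0.7428; -0.2452]  nu=[-2.1465]  x^+=[1.2872, 2.1613]  P^+=[0.4521 0.0028; 0.0028 0.7806]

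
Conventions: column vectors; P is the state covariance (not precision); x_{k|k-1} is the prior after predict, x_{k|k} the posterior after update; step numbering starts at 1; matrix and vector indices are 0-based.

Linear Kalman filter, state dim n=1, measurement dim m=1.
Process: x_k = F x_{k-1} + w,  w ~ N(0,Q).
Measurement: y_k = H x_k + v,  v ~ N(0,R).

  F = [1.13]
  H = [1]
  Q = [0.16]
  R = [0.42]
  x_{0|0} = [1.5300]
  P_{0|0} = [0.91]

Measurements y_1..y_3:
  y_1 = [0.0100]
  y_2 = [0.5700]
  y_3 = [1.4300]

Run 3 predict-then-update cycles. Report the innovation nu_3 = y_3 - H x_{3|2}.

innov = [0.8294]

step 1: x^-=[1.7289]  P^-=[1.3220]  S=[1.7420]  K=[0.7589]  nu=[-1.7189]  x^+=[0.4244]  P^+=[0.3187]
step 2: x^-=[0.4796]  P^-=[0.5670]  S=[0.9870]  K=[0.5745]  nu=[0.0904]  x^+=[0.5315]  P^+=[0.2413]
step 3: x^-=[0.6006]  P^-=[0.4681]  S=[0.8881]  K=[0.5271]  nu=[0.8294]  x^+=[1.0378]  P^+=[0.2214]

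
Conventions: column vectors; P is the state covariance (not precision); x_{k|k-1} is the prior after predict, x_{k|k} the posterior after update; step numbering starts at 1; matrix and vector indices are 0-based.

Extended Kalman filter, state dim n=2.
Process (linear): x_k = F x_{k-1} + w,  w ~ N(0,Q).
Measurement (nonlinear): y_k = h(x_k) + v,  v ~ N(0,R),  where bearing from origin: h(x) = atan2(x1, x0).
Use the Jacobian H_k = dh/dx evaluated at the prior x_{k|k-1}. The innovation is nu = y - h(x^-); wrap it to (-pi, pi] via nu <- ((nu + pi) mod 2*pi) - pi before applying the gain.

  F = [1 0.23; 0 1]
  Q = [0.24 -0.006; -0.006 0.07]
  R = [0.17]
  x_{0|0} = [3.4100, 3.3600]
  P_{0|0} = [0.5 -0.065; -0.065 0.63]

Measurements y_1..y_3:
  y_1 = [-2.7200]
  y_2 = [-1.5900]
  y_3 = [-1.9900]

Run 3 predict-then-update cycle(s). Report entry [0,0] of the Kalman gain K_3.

K[0,0] = -0.2895

step 1: x^-=[4.1828, 3.3600]  P^-=[0.7434 0.0739; 0.0739 0.7000]  H_jac=[-0.1167 0.1453]  S=[0.1924]  K=[-0.3952; 0.4838]  nu=[2.8864]  x^+=[3.0421, 4.7566]  P^+=[0.7134 0.1107; 0.1107 0.6550]
step 2: x^-=[4.1361, 4.7566]  P^-=[1.0389 0.2553; 0.2553 0.7250]  H_jac=[-0.1197 0.1041]  S=[0.1864]  K=[-0.5247; 0.2409]  nu=[-2.4451]  x^+=[5.4190, 4.1675]  P^+=[0.9876 0.2789; 0.2789 0.7141]
step 3: x^-=[6.3776, 4.1675]  P^-=[1.3937 0.4371; 0.4371 0.7841]  H_jac=[-0.0718 0.1099]  S=[0.1798]  K=[-0.2895; 0.3047]  nu=[-2.5688]  x^+=[7.1212, 3.3848]  P^+=[1.3786 0.4530; 0.4530 0.7675]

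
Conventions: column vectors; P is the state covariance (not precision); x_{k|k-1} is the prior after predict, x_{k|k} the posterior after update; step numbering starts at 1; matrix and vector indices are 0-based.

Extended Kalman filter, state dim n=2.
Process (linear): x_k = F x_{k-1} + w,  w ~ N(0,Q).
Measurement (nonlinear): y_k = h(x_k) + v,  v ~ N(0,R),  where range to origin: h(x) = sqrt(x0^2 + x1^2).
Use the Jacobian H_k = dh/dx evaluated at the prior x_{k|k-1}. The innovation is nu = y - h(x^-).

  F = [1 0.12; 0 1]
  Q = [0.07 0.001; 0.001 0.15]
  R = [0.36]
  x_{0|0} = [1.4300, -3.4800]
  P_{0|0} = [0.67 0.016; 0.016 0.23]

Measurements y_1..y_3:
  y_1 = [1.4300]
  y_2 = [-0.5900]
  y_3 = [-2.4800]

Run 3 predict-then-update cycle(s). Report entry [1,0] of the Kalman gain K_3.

K[1,0] = -0.3591

step 1: x^-=[1.0124, -3.4800]  P^-=[0.7472 0.0446; 0.0446 0.3800]  H_jac=[0.2793 -0.9602]  S=[0.7447]  K=[0.2227; -0.4732]  nu=[-2.1943]  x^+=[0.5236, -2.4416]  P^+=[0.7102 0.1231; 0.1231 0.2132]
step 2: x^-=[0.2306, -2.4416]  P^-=[0.8128 0.1497; 0.1497 0.3632]  H_jac=[0.0940 -0.9956]  S=[0.6992]  K=[-0.1038; -0.4971]  nu=[-3.0425]  x^+=[0.5465, -0.9293]  P^+=[0.8053 0.1136; 0.1136 0.1905]
step 3: x^-=[0.4350, -0.9293]  P^-=[0.9053 0.1375; 0.1375 0.3405]  H_jac=[0.4239 -0.9057]  S=[0.6964]  K=[0.3723; -0.3591]  nu=[-3.5060]  x^+=[-0.8704, 0.3298]  P^+=[0.8088 0.2306; 0.2306 0.2507]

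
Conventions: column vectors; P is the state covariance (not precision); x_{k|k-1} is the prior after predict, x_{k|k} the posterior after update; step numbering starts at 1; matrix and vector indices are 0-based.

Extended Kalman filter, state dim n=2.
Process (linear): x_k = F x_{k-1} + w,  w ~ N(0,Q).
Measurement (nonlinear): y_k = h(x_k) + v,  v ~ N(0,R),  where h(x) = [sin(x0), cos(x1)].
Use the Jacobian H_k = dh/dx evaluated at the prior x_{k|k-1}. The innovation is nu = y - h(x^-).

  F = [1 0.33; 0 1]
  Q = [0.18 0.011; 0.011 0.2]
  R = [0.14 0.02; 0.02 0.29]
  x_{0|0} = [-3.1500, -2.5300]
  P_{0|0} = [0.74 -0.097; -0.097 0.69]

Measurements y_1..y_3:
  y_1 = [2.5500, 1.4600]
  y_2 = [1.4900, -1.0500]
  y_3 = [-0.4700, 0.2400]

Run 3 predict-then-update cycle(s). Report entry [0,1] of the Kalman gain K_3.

K[0,1] = 0.0469

step 1: x^-=[-3.9849, -2.5300]  P^-=[0.9311 0.1417; 0.1417 0.8900]  H_jac=[-0.6650 0.0000; 0.0000 0.5742]  S=[0.5518 -0.0341; -0.0341 0.5834]  K=[-1.1176 0.0741; -0.1171 0.8691]  nu=[1.8032, 2.2787]  x^+=[-5.8313, -0.7607]  P^+=[0.2331 -0.0015; -0.0015 0.4349]
step 2: x^-=[-6.0823, -0.7607]  P^-=[0.4594 0.1530; 0.1530 0.6349]  H_jac=[0.9799 0.0000; 0.0000 0.6894]  S=[0.5811 0.1234; 0.1234 0.5918]  K=[0.7710 0.0175; 0.1057 0.7176]  nu=[1.2905, -1.7743]  x^+=[-5.1185, -1.8977]  P^+=[0.1105 0.0297; 0.0297 0.3049]
step 3: x^-=[-5.7448, -1.8977]  P^-=[0.3433 0.1414; 0.1414 0.5049]  H_jac=[0.8585 0.0000; 0.0000 0.9470]  S=[0.3931 0.1349; 0.1349 0.7429]  K=[0.7338 0.0469; 0.0936 0.6267]  nu=[-0.9828, 0.5611]  x^+=[-6.4396, -1.6381]  P^+=[0.1208 0.0299; 0.0299 0.1939]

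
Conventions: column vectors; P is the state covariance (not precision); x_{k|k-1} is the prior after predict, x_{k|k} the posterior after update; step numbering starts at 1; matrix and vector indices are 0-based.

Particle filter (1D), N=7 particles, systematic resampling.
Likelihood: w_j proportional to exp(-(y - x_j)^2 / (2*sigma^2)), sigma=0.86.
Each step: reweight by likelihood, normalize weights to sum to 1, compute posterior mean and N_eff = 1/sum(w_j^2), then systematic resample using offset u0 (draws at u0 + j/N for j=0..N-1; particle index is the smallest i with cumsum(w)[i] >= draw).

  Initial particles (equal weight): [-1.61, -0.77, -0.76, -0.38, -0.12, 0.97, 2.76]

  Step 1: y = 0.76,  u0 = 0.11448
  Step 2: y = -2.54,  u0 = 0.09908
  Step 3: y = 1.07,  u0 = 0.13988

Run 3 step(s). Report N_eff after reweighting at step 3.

N_eff = 5.1242

step 1: w=[0.0090, 0.0827, 0.0845, 0.1673, 0.2386, 0.3909, 0.0270]  mean=0.2189  Neff=3.9601  idx=[2, 3, 4, 4, 5, 5, 5]
step 2: w=[0.5901, 0.2145, 0.0959, 0.0959, 0.0012, 0.0012, 0.0012]  mean=-0.5495  Neff=2.4234  idx=[0, 0, 0, 0, 1, 2, 3]
step 3: w=[0.0729, 0.0729, 0.0729, 0.0729, 0.1694, 0.2694, 0.2694]  mean=-0.3508  Neff=5.1242  idx=[1, 3, 4, 5, 5, 6, 6]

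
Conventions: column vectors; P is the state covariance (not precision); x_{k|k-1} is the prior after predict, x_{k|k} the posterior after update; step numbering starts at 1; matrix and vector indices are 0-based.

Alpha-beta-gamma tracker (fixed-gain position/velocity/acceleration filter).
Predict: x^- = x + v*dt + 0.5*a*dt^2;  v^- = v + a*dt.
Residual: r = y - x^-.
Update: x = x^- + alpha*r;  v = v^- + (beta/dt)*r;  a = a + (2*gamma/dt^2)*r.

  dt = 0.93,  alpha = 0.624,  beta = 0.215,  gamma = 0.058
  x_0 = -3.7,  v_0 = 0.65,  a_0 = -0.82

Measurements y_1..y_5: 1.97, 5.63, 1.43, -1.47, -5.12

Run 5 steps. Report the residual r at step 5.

step 1: x_pred=-3.4501  r=5.4201  x^+=-0.0680  v^+=1.1404  a^+=-0.0931
step 2: x_pred=0.9524  r=4.6776  x^+=3.8712  v^+=2.1353  a^+=0.5343
step 3: x_pred=6.0881  r=-4.6581  x^+=3.1814  v^+=1.5553  a^+=-0.0904
step 4: x_pred=4.5888  r=-6.0588  x^+=0.8081  v^+=0.0705  a^+=-0.9030
step 5: x_pred=0.4832  r=-5.6032  x^+=-3.0132  v^+=-2.0647  a^+=-1.6545

resid = -5.6032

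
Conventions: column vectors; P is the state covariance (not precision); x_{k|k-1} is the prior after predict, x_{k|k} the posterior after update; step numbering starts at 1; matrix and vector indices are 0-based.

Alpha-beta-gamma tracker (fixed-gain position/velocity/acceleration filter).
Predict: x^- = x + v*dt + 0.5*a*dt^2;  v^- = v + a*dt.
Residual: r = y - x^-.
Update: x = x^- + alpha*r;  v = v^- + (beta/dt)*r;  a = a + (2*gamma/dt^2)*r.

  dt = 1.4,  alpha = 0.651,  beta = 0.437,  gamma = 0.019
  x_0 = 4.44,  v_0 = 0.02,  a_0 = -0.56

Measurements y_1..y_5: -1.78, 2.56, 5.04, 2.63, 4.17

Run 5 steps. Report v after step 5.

step 1: x_pred=3.9192  r=-5.6992  x^+=0.2090  v^+=-2.5430  a^+=-0.6705
step 2: x_pred=-4.0082  r=6.5682  x^+=0.2677  v^+=-1.4314  a^+=-0.5432
step 3: x_pred=-2.2686  r=7.3086  x^+=2.4893  v^+=0.0895  a^+=-0.4015
step 4: x_pred=2.2211  r=0.4089  x^+=2.4873  v^+=-0.3449  a^+=-0.3935
step 5: x_pred=1.6187  r=2.5513  x^+=3.2796  v^+=-0.0995  a^+=-0.3441

v_post = -0.0995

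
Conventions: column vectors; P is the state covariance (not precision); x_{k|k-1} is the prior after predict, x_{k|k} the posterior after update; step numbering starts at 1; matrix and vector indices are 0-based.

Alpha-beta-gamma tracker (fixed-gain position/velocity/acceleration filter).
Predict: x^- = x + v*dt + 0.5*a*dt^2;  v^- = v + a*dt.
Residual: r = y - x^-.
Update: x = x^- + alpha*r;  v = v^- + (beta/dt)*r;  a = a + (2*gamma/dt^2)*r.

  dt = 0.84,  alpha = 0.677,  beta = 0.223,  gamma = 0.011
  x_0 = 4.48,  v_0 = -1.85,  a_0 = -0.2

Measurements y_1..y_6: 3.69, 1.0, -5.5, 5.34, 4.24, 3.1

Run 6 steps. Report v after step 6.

v_post = 0.3415

step 1: x_pred=2.8554  r=0.8346  x^+=3.4204  v^+=-1.7964  a^+=-0.1740
step 2: x_pred=1.8500  r=-0.8500  x^+=1.2746  v^+=-2.1683  a^+=-0.2005
step 3: x_pred=-0.6175  r=-4.8825  x^+=-3.9230  v^+=-3.6328  a^+=-0.3527
step 4: x_pred=-7.0990  r=12.4390  x^+=1.3222  v^+=-0.6269  a^+=0.0351
step 5: x_pred=0.8080  r=3.4320  x^+=3.1315  v^+=0.3137  a^+=0.1421
step 6: x_pred=3.4452  r=-0.3452  x^+=3.2115  v^+=0.3415  a^+=0.1314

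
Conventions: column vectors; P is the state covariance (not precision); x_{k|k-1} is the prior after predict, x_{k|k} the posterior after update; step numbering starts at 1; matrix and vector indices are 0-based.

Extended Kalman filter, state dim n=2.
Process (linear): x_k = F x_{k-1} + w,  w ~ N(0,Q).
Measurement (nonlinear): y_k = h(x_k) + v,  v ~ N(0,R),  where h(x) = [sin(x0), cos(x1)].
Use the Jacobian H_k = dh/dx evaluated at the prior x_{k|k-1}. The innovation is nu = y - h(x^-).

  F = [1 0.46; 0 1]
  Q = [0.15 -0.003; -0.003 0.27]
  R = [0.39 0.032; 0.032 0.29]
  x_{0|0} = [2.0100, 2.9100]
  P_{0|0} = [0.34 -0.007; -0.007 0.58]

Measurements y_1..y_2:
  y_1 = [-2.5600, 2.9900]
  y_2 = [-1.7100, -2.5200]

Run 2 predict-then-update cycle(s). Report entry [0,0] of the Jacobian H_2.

step 1: x^-=[3.3486, 2.9100]  P^-=[0.6063 0.2568; 0.2568 0.8500]  H_jac=[-0.9787 0.0000; 0.0000 -0.2295]  S=[0.9707 0.0897; 0.0897 0.3348]  K=[-0.6101 -0.0126; -0.2103 -0.5264]  nu=[-2.3545, 3.9633]  x^+=[4.7350, 1.3186]  P^+=[0.2435 0.1010; 0.1010 0.6944]
step 2: x^-=[5.3416, 1.3186]  P^-=[0.6334 0.4175; 0.4175 0.9644]  H_jac=[0.5885 0.0000; 0.0000 -0.9684]  S=[0.6094 -0.2059; -0.2059 1.1944]  K=[0.5281 -0.2474; 0.1475 -0.7565]  nu=[-0.9015, -2.7695]  x^+=[5.5507, 3.2807]  P^+=[0.3365 0.0566; 0.0566 0.2217]

H_jac[0,0] = 0.5885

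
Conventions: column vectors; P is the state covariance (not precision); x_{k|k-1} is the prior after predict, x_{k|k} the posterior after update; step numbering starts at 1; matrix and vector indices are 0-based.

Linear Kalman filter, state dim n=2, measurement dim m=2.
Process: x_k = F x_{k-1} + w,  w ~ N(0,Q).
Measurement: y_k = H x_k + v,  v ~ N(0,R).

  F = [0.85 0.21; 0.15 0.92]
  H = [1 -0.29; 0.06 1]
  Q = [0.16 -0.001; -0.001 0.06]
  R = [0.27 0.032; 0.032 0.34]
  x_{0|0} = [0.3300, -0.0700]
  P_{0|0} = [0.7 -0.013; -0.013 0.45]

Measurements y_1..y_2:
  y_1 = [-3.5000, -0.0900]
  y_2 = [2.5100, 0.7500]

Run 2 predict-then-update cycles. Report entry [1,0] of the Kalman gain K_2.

K[1,0] = 0.0093

step 1: x^-=[0.2658, -0.0149]  P^-=[0.6810 0.1646; 0.1646 0.4530]  S=[0.8936 0.1032; 0.1032 0.8152]  K=[0.6896 0.1647; -0.0288 0.5715]  nu=[-3.7701, -0.0910]  x^+=[-2.3491, 0.0417]  P^+=[0.2104 0.0654; 0.0654 0.1895]
step 2: x^-=[-1.9879, -0.3140]  P^-=[0.3438 0.1157; 0.1157 0.2432]  S=[0.5671 0.0958; 0.0958 0.5983]  K=[0.5227 0.1442; 0.0093 0.4165]  nu=[4.4069, 1.1832]  x^+=[0.4859, 0.2198]  P^+=[0.1620 0.0560; 0.0560 0.1386]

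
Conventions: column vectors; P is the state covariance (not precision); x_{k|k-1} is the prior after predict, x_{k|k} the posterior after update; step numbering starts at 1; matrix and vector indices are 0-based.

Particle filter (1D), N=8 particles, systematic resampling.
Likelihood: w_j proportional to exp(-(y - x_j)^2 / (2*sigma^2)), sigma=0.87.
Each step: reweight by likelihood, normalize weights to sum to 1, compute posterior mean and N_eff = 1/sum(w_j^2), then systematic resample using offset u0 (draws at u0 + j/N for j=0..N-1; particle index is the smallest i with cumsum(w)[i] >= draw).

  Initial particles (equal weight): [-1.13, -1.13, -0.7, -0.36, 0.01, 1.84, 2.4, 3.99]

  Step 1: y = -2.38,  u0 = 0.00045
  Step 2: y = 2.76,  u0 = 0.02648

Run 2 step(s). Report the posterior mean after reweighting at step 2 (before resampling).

post_mean = -0.8166

step 1: w=[0.3719, 0.3719, 0.1618, 0.0705, 0.0240, 0.0000, 0.0000, 0.0000]  mean=-0.9788  Neff=3.2436  idx=[0, 0, 0, 1, 1, 1, 2, 2]
step 2: w=[0.0452, 0.0452, 0.0452, 0.0452, 0.0452, 0.0452, 0.3645, 0.3645]  mean=-0.8166  Neff=3.5982  idx=[0, 3, 6, 6, 6, 7, 7, 7]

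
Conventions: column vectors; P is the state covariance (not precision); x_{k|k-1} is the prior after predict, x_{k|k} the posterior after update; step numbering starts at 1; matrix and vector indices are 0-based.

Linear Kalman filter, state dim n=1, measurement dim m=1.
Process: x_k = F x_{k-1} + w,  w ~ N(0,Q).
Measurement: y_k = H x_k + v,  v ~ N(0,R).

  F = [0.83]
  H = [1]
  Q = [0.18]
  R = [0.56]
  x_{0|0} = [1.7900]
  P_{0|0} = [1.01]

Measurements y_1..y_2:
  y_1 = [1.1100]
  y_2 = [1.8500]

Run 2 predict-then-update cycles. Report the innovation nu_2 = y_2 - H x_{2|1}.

innov = [0.8071]

step 1: x^-=[1.4857]  P^-=[0.8758]  S=[1.4358]  K=[0.6100]  nu=[-0.3757]  x^+=[1.2565]  P^+=[0.3416]
step 2: x^-=[1.0429]  P^-=[0.4153]  S=[0.9753]  K=[0.4258]  nu=[0.8071]  x^+=[1.3866]  P^+=[0.2385]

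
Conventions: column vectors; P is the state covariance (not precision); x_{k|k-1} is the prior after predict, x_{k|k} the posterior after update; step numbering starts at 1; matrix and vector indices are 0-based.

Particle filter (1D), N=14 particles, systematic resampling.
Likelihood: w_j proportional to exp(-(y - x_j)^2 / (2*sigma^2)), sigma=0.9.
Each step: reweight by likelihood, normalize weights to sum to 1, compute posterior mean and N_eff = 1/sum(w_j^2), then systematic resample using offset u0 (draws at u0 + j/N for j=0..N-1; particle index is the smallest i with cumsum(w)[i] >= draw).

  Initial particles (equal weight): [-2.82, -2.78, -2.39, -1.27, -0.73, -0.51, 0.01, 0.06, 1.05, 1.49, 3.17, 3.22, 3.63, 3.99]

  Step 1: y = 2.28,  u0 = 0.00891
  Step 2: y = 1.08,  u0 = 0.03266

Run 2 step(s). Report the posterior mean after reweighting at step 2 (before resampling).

post_mean = 1.3323

step 1: w=[0.0000, 0.0000, 0.0000, 0.0001, 0.0013, 0.0029, 0.0145, 0.0167, 0.1376, 0.2381, 0.2147, 0.2029, 0.1136, 0.0576]  mean=2.4737  Neff=5.5682  idx=[6, 8, 8, 9, 9, 9, 10, 10, 10, 11, 11, 11, 12, 12]
step 2: w=[0.0879, 0.1781, 0.1781, 0.1606, 0.1606, 0.1606, 0.0120, 0.0120, 0.0120, 0.0105, 0.0105, 0.0105, 0.0032, 0.0032]  mean=1.3323  Neff=6.6970  idx=[0, 1, 1, 1, 2, 2, 3, 3, 3, 4, 4, 5, 5, 8]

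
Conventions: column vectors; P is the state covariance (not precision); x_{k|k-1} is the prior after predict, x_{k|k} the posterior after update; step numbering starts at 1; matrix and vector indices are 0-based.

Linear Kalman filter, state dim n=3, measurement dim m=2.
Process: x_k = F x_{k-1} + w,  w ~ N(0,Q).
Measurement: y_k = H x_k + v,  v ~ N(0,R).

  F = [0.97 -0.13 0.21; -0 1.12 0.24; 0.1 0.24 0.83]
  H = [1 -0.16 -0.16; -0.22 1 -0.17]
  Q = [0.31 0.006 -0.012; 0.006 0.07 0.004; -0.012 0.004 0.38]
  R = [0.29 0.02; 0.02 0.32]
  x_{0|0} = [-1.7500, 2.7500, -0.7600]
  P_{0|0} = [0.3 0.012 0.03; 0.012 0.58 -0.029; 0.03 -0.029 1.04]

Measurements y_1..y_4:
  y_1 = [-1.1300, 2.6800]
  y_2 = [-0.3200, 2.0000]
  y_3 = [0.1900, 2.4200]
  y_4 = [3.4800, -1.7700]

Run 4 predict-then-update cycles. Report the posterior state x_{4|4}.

step 1: x^-=[-2.2146, 2.8976, -0.1458]  P^-=[0.6587 -0.0119 0.2094; -0.0119 0.8419 0.3405; 0.2094 0.3405 1.1269]  S=[0.9534 -0.3148; -0.3148 1.1314]  K=[0.6625 0.0142; 0.0205 0.7009; 0.0037 0.0920]  nu=[1.5249, -0.7296]  x^+=[-1.2147, 2.4174, -0.2072]  P^+=[0.2460 0.1101 0.2247; 0.1101 0.2946 0.2689; 0.2247 0.2689 1.1175]
step 2: x^-=[-1.5361, 2.6578, 0.2867]  P^-=[0.6448 0.2462 0.3918; 0.2462 0.6485 0.5890; 0.3918 0.5890 1.3190]  S=[0.8112 -0.0659; -0.0659 0.7586]  K=[0.6779 0.1087; 0.1132 0.6614; 0.1375 0.3792]  nu=[1.6872, -0.9470]  x^+=[-0.4952, 2.2224, 0.1596]  P^+=[0.2728 0.1598 0.3029; 0.1598 0.3162 0.3950; 0.3029 0.3950 1.2015]
step 3: x^-=[-0.7358, 2.5274, 0.6164]  P^-=[0.6865 0.3453 0.4767; 0.3453 0.7482 0.7434; 0.4767 0.7434 1.4439]  S=[0.8077 -0.0170; -0.0170 0.7741]  K=[0.6906 0.1614; 0.1469 0.7084; 0.1676 0.5115]  nu=[1.4288, -0.1645]  x^+=[0.2243, 2.6208, 0.7717]  P^+=[0.2850 0.1835 0.3257; 0.1835 0.3459 0.4464; 0.3257 0.4464 1.2217]
step 4: x^-=[0.0390, 3.1205, 1.2920]  P^-=[0.6999 0.3835 0.5015; 0.3835 0.8142 0.8093; 0.5015 0.8093 1.4851]  S=[0.8070 -0.0020; -0.0020 0.8046]  K=[0.6923 0.1810; 0.1551 0.7365; 0.1679 0.5554]  nu=[4.1470, -4.6623]  x^+=[2.0661, 0.3302, -0.6011]  P^+=[0.2873 0.1907 0.3277; 0.1907 0.3589 0.4596; 0.3277 0.4596 1.2145]

x_post = [2.0661, 0.3302, -0.6011]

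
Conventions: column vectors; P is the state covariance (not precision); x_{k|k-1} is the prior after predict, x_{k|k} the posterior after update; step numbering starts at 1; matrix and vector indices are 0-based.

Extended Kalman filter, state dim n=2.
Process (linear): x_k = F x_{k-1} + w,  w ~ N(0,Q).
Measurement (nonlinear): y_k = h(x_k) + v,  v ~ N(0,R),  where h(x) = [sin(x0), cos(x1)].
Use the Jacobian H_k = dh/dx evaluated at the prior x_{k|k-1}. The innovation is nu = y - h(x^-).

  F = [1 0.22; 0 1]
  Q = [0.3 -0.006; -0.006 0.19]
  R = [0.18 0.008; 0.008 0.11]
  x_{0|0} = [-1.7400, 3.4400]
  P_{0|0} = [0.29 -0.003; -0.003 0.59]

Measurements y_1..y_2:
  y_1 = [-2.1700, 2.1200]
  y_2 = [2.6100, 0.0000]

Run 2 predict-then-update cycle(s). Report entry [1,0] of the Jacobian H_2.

H_jac[1,0] = 0.0000

step 1: x^-=[-0.9832, 3.4400]  P^-=[0.6172 0.1208; 0.1208 0.7800]  H_jac=[0.5544 0.0000; 0.0000 0.2940]  S=[0.3697 0.0277; 0.0277 0.1774]  K=[0.9213 0.0564; 0.0853 1.2792]  nu=[-1.3377, 3.0758]  x^+=[-2.0423, 7.2604]  P^+=[0.3000 0.0462; 0.0462 0.4809]
step 2: x^-=[-0.4450, 7.2604]  P^-=[0.6436 0.1460; 0.1460 0.6709]  H_jac=[0.9026 0.0000; 0.0000 -0.8290]  S=[0.7043 -0.1012; -0.1012 0.5711]  K=[0.8151 -0.0674; 0.0483 -0.9654]  nu=[3.0404, -0.5593]  x^+=[2.0709, 7.9473]  P^+=[0.1619 0.0011; 0.0011 0.1276]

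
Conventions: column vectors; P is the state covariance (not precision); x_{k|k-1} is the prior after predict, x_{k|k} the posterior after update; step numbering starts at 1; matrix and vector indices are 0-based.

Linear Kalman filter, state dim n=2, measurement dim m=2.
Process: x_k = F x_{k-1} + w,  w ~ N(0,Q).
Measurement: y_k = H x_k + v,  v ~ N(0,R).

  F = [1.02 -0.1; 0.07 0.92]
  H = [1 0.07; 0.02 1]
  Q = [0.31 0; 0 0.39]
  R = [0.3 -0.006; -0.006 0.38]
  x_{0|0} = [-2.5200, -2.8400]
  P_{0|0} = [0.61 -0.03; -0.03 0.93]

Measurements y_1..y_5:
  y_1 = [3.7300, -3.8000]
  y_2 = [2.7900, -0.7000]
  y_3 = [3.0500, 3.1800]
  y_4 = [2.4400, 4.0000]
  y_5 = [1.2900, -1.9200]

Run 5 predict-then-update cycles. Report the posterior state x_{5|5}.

x_post = [1.6488, -0.0487]

step 1: x^-=[-2.2864, -2.7892]  P^-=[0.9601 -0.0699; -0.0699 1.1763]  S=[1.2560 0.0255; 0.0255 1.5539]  K=[0.7614 -0.0452; -0.0055 0.7562]  nu=[6.2116, -0.9651]  x^+=[2.4866, -3.5530]  P^+=[0.2305 -0.0263; -0.0263 0.2879]
step 2: x^-=[2.8916, -3.0947]  P^-=[0.5581 -0.0346; -0.0346 0.6314]  S=[0.8563 0.0148; 0.0148 1.0103]  K=[0.6494 -0.0326; 0.0005 0.6243]  nu=[0.1150, 2.3369]  x^+=[2.8900, -1.6357]  P^+=[0.1964 -0.0202; -0.0202 0.2376]
step 3: x^-=[3.1114, -1.3025]  P^-=[0.5209 -0.0267; -0.0267 0.5895]  S=[0.8200 0.0190; 0.0190 0.9686]  K=[0.6336 -0.0292; 0.0037 0.6080]  nu=[0.0298, 4.4203]  x^+=[3.0012, 1.3849]  P^+=[0.1916 -0.0187; -0.0187 0.2314]
step 4: x^-=[2.9228, 1.4842]  P^-=[0.5154 -0.0251; -0.0251 0.5844]  S=[0.8148 0.0201; 0.0201 0.9636]  K=[0.6312 -0.0285; 0.0045 0.6058]  nu=[-0.5866, 2.4573]  x^+=[2.4825, 2.9703]  P^+=[0.1908 -0.0184; -0.0184 0.2306]
step 5: x^-=[2.2351, 2.9065]  P^-=[0.5146 -0.0248; -0.0248 0.5837]  S=[0.8140 0.0204; 0.0204 0.9629]  K=[0.6308 -0.0284; 0.0046 0.6056]  nu=[-1.1486, -4.8712]  x^+=[1.6488, -0.0487]  P^+=[0.1907 -0.0184; -0.0184 0.2305]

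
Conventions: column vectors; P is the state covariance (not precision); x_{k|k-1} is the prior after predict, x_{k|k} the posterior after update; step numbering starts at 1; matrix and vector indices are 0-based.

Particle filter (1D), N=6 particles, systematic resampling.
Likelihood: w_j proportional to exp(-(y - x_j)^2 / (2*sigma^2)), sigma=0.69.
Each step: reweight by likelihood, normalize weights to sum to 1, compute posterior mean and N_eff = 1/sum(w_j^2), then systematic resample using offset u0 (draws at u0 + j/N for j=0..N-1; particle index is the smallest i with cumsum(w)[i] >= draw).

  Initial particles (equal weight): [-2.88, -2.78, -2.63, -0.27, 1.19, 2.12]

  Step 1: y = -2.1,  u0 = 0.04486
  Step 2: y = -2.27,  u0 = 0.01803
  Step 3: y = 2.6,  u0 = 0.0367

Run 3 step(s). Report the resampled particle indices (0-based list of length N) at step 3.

step 1: w=[0.2753, 0.3209, 0.3883, 0.0155, 0.0000, 0.0000]  mean=-2.7104  Neff=3.0322  idx=[0, 0, 1, 1, 2, 2]
step 2: w=[0.1464, 0.1464, 0.1647, 0.1647, 0.1889, 0.1889]  mean=-2.7526  Neff=5.9354  idx=[0, 1, 2, 3, 4, 5]
step 3: w=[0.0241, 0.0241, 0.0753, 0.0753, 0.4006, 0.4006]  mean=-2.6646  Neff=2.9986  idx=[1, 4, 4, 4, 5, 5]

resampled_idx = [1, 4, 4, 4, 5, 5]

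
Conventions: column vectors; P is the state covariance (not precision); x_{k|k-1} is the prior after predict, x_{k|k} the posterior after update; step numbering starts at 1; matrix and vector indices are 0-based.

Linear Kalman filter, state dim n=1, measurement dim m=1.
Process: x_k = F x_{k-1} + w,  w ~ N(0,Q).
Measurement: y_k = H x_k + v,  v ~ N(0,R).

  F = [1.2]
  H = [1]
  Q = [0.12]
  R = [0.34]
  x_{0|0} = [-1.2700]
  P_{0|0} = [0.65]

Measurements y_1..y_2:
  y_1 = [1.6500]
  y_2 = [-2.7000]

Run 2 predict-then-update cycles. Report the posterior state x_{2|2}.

step 1: x^-=[-1.5240]  P^-=[1.0560]  S=[1.3960]  K=[0.7564]  nu=[3.1740]  x^+=[0.8770]  P^+=[0.2572]
step 2: x^-=[1.0524]  P^-=[0.4904]  S=[0.8304]  K=[0.5905]  nu=[-3.7524]  x^+=[-1.1636]  P^+=[0.2008]

x_post = [-1.1636]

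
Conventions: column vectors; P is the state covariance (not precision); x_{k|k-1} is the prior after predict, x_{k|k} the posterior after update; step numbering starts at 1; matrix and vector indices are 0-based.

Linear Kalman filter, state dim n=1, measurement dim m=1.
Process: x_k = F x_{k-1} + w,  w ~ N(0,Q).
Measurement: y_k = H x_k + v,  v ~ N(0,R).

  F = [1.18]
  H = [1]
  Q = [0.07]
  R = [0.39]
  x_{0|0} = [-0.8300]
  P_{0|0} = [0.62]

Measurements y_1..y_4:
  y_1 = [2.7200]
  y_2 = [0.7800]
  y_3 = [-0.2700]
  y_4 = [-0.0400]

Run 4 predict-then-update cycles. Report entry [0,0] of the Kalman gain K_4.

step 1: x^-=[-0.9794]  P^-=[0.9333]  S=[1.3233]  K=[0.7053]  nu=[3.6994]  x^+=[1.6297]  P^+=[0.2751]
step 2: x^-=[1.9231]  P^-=[0.4530]  S=[0.8430]  K=[0.5374]  nu=[-1.1431]  x^+=[1.3088]  P^+=[0.2096]
step 3: x^-=[1.5444]  P^-=[0.3618]  S=[0.7518]  K=[0.4812]  nu=[-1.8144]  x^+=[0.6712]  P^+=[0.1877]
step 4: x^-=[0.7920]  P^-=[0.3313]  S=[0.7213]  K=[0.4593]  nu=[-0.8320]  x^+=[0.4099]  P^+=[0.1791]

K[0,0] = 0.4593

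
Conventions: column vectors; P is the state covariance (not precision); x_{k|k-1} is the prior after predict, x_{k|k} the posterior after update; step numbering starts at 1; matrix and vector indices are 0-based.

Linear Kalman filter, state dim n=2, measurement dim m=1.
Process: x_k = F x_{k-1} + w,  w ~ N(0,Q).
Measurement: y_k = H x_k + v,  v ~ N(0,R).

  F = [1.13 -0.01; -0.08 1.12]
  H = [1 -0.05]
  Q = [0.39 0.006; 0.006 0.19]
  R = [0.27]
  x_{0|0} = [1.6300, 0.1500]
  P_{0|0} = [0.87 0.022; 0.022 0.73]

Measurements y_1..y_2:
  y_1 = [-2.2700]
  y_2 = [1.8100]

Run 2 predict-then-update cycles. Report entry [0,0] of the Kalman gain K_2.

step 1: x^-=[1.8404, 0.0376]  P^-=[1.5005 -0.0530; -0.0530 1.1073]  S=[1.7785]  K=[0.8451; -0.0609]  nu=[-4.1085]  x^+=[-1.6319, 0.2878]  P^+=[0.2301 0.0386; 0.0386 1.1007]
step 2: x^-=[-1.8469, 0.4529]  P^-=[0.6831 0.0217; 0.0217 1.5653]  S=[0.9548]  K=[0.7143; -0.0592]  nu=[3.6796]  x^+=[0.7813, 0.2351]  P^+=[0.1960 0.0621; 0.0621 1.5620]

K[0,0] = 0.7143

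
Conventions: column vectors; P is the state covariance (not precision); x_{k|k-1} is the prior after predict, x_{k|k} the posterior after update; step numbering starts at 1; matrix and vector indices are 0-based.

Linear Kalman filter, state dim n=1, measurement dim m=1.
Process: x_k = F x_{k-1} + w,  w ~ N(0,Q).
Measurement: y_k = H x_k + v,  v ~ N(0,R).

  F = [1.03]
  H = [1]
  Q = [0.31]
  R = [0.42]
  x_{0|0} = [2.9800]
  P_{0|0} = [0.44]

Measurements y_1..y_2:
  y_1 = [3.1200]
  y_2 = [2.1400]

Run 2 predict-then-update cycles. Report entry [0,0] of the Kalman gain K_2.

K[0,0] = 0.5879

step 1: x^-=[3.0694]  P^-=[0.7768]  S=[1.1968]  K=[0.6491]  nu=[0.0506]  x^+=[3.1022]  P^+=[0.2726]
step 2: x^-=[3.1953]  P^-=[0.5992]  S=[1.0192]  K=[0.5879]  nu=[-1.0553]  x^+=[2.5749]  P^+=[0.2469]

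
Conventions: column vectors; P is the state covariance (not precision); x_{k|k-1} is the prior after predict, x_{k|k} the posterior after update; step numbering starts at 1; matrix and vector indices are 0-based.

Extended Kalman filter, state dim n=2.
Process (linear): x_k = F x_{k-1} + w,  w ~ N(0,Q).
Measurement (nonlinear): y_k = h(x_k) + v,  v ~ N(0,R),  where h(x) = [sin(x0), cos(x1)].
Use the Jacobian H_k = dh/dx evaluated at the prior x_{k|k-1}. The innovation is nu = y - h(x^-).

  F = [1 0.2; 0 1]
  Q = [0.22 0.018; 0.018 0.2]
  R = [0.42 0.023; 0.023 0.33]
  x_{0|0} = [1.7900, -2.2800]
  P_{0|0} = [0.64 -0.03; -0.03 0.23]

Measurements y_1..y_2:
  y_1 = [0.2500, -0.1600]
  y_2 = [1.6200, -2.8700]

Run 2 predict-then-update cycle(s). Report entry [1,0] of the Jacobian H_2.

step 1: x^-=[1.3340, -2.2800]  P^-=[0.8572 0.0340; 0.0340 0.4300]  H_jac=[0.2346 0.0000; 0.0000 0.7589]  S=[0.4672 0.0291; 0.0291 0.5776]  K=[0.4290 0.0231; -0.0181 0.5658]  nu=[-0.7221, 0.4912]  x^+=[1.0356, -1.9890]  P^+=[0.7703 0.0230; 0.0230 0.2455]
step 2: x^-=[0.6378, -1.9890]  P^-=[1.0094 0.0901; 0.0901 0.4455]  H_jac=[0.8034 0.0000; 0.0000 0.9138]  S=[1.0715 0.0892; 0.0892 0.7020]  K=[0.7550 0.0214; 0.0195 0.5774]  nu=[1.0246, -2.4639]  x^+=[1.3586, -3.3917]  P^+=[0.3953 0.0267; 0.0267 0.2090]

H_jac[1,0] = 0.0000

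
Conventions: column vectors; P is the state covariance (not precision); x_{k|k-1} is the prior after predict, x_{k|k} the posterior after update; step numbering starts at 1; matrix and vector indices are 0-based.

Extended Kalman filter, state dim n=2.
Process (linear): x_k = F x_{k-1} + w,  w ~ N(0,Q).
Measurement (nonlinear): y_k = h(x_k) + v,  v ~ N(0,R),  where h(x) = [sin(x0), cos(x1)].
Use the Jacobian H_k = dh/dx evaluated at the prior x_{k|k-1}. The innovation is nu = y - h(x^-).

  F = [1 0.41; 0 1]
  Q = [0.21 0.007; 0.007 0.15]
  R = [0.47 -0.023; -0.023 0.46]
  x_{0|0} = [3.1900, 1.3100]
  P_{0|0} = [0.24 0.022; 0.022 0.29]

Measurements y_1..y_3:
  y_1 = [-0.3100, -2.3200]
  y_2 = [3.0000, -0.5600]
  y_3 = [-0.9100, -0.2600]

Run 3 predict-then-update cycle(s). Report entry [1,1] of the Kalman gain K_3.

step 1: x^-=[3.7271, 1.3100]  P^-=[0.5168 0.1479; 0.1479 0.4400]  H_jac=[-0.8334 0.0000; 0.0000 -0.9662]  S=[0.8290 0.0961; 0.0961 0.8707]  K=[-0.5070 -0.1082; -0.0933 -0.4779]  nu=[0.2426, -2.5779]  x^+=[3.8829, 2.5194]  P^+=[0.2829 0.0394; 0.0394 0.2253]
step 2: x^-=[4.9158, 2.5194]  P^-=[0.5632 0.1388; 0.1388 0.3753]  H_jac=[0.2021 0.0000; 0.0000 -0.5828]  S=[0.4930 -0.0393; -0.0393 0.5875]  K=[0.2210 -0.1229; 0.0273 -0.3705]  nu=[3.9794, 0.2526]  x^+=[5.7642, 2.5345]  P^+=[0.5281 0.1057; 0.1057 0.2935]
step 3: x^-=[6.8034, 2.5345]  P^-=[0.8741 0.2331; 0.2331 0.4435]  H_jac=[0.8677 0.0000; 0.0000 -0.5705]  S=[1.1281 -0.1384; -0.1384 0.6043]  K=[0.6640 -0.0680; 0.1316 -0.3885]  nu=[-1.4070, 0.5613]  x^+=[5.8310, 2.1313]  P^+=[0.3614 0.0816; 0.0816 0.3186]

K[1,1] = -0.3885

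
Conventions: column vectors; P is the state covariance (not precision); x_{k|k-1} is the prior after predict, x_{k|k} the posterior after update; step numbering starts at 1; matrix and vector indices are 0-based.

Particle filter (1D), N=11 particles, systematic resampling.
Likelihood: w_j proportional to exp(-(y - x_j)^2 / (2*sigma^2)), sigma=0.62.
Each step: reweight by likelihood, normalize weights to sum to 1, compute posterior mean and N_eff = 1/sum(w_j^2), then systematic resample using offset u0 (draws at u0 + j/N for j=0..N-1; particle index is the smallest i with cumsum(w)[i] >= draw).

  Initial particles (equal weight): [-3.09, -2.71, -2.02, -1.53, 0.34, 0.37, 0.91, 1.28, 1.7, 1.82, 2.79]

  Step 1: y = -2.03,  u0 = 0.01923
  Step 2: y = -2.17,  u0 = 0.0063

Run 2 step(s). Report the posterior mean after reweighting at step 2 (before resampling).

post_mean = -2.1333

step 1: w=[0.0926, 0.2189, 0.3994, 0.2886, 0.0003, 0.0002, 0.0000, 0.0000, 0.0000, 0.0000, 0.0000]  mean=-2.1276  Neff=3.3412  idx=[0, 1, 1, 1, 2, 2, 2, 2, 3, 3, 3]
step 2: w=[0.0414, 0.0852, 0.0852, 0.0852, 0.1209, 0.1209, 0.1209, 0.1209, 0.0731, 0.0731, 0.0731]  mean=-2.1333  Neff=10.2027  idx=[0, 1, 2, 3, 4, 5, 6, 6, 7, 8, 9]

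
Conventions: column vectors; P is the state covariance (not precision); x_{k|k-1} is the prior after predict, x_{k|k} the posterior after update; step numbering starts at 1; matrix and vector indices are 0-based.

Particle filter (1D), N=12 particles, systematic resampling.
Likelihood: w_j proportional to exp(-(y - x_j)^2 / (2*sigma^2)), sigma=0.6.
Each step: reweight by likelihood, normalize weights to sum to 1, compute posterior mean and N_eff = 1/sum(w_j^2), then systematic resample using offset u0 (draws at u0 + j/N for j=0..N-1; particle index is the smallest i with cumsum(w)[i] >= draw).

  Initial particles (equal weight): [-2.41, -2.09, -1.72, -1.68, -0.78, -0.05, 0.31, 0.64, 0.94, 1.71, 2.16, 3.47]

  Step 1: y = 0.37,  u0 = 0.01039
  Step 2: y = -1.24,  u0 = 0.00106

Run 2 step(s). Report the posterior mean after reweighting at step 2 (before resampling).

post_mean = -0.4262

step 1: w=[0.0000, 0.0001, 0.0006, 0.0008, 0.0445, 0.2188, 0.2781, 0.2526, 0.1780, 0.0231, 0.0033, 0.0000]  mean=0.4135  Neff=4.4788  idx=[4, 5, 5, 5, 6, 6, 6, 7, 7, 7, 8, 8]
step 2: w=[0.5749, 0.1079, 0.1079, 0.1079, 0.0274, 0.0274, 0.0274, 0.0057, 0.0057, 0.0057, 0.0010, 0.0010]  mean=-0.4262  Neff=2.7192  idx=[0, 0, 0, 0, 0, 0, 0, 1, 1, 2, 3, 4]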